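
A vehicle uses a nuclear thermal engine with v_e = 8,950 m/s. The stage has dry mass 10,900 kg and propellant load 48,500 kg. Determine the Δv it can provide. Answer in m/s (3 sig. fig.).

m₀ = m_dry + m_prop = 10,900 + 48,500 = 59,400 kg.
Using Δv = v_e ln(m₀/m_f): Δv = v_e · ln(m₀/m_f) = 8950.0 × ln(5.45) = 8950.0 × 1.6955 ≈ 15175.0 m/s.

Δv ≈ 15200 m/s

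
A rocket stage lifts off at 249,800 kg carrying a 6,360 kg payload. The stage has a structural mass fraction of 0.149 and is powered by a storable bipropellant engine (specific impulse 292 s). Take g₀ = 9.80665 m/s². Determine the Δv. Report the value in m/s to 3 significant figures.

Stage wet mass = m₀ − payload = 249,800 − 6,360 = 243,440 kg.
Stage dry mass = ε × stage wet mass = 0.149 × 243,440 = 36,272.6 kg.
Burnout mass m_f = stage dry + payload = 36,272.6 + 6,360 = 42,632.6 kg.
v_e = Isp · g₀ = 292 × 9.80665 = 2863.5 m/s.
Rocket equation: Δv = v_e · ln(249,800/42,632.6) = 2863.5 × ln(5.859) = 2863.5 × 1.7680 ≈ 5063 m/s.

Δv ≈ 5060 m/s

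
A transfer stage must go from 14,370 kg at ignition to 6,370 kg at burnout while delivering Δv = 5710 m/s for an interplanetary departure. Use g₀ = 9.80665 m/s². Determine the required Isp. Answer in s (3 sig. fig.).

ln(m₀/m_f) = ln(14370/6370) = ln(2.256) = 0.8135.
By the Tsiolkovsky rocket equation, v_e = Δv / ln(m₀/m_f) = 5710 / 0.8135 = 7018.7 m/s.
Isp = v_e / g₀ = 7018.7 / 9.80665 = 715.7 s.

Isp ≈ 716 s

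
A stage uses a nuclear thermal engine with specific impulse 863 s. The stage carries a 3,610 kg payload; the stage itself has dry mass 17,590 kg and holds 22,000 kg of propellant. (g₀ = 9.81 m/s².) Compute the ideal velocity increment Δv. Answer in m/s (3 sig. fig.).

Δv ≈ 6030 m/s

v_e = Isp · g₀ = 863 × 9.81 = 8466.0 m/s.
m₀ = payload + dry + propellant = 3,610 + 17,590 + 22,000 = 43,200 kg.
m_f = payload + dry = 3,610 + 17,590 = 21,200 kg.
Δv = v_e · ln(m₀/m_f) = 8466.0 × ln(2.038) = 8466.0 × 0.7118 ≈ 6026.5 m/s.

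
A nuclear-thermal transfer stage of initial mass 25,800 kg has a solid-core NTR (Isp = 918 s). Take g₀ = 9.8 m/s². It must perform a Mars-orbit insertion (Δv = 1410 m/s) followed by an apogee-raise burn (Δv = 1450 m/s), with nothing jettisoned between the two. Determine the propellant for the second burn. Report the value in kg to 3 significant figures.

propellant for the second burn ≈ 3280 kg

v_e = Isp · g₀ = 918 × 9.8 = 8996.4 m/s.
After the first burn: m = 25800 × exp(−1410/8996.4) = 25800 × 0.85494 = 22,057.5 kg.
After the second burn: m = 22,057.5 × exp(−1450/8996.4) = 22,057.5 × 0.85114 = 18,774 kg.
Second-burn propellant = 22,057.5 − 18,774 = 3,283.5 kg.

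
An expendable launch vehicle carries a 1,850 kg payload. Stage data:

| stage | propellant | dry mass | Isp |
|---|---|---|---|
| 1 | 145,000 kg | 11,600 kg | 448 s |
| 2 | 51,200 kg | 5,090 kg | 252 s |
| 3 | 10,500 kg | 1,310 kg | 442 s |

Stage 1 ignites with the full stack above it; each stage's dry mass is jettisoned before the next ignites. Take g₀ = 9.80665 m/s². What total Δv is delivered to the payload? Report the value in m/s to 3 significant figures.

Ignition mass of stage 1 = 145,000+11,600 + 51,200+5,090 + 10,500+1,310 + 1,850 = 226,550 kg.
Stage 1: m₀ = 226,550 kg, m_f = 226,550 − 145,000 = 81,550 kg; Δv = 448×9.80665×ln(2.778) = 4393.4×1.0217 ≈ 4489 m/s.
Stage 2: m₀ = 69,950 kg, m_f = 69,950 − 51,200 = 18,750 kg; Δv = 252×9.80665×ln(3.731) = 2471.3×1.3166 ≈ 3254 m/s.
Stage 3: m₀ = 13,660 kg, m_f = 13,660 − 10,500 = 3,160 kg; Δv = 442×9.80665×ln(4.323) = 4334.5×1.4639 ≈ 6345 m/s.
Total Δv = 4489 + 3254 + 6345 = 14088 m/s.

Δv ≈ 14100 m/s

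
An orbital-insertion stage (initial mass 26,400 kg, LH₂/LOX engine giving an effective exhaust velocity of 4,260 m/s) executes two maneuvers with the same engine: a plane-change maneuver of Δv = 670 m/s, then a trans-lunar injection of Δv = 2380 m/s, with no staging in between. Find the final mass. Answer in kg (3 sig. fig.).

final mass ≈ 12900 kg

After the first burn: m = 26400 × exp(−670/4260.0) = 26400 × 0.85447 = 22,558 kg.
After the second burn: m = 22,558 × exp(−2380/4260.0) = 22,558 × 0.57196 = 12,902.3 kg.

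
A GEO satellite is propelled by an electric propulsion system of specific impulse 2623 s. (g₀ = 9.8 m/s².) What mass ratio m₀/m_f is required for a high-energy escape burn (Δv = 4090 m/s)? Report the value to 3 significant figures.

mass ratio ≈ 1.17

v_e = Isp · g₀ = 2623 × 9.8 = 25705.4 m/s.
Rocket equation: m₀/m_f = exp(Δv / v_e) = exp(4090 / 25705.4) = exp(0.1591) = 1.1725.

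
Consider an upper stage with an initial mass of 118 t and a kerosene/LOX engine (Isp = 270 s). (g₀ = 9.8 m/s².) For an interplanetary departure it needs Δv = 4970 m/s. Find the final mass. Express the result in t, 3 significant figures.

v_e = Isp · g₀ = 270 × 9.8 = 2646.0 m/s.
By the Tsiolkovsky rocket equation, m₀/m_f = exp(Δv / v_e) = exp(4970 / 2646.0) = exp(1.8783) = 6.5424.
m_f = m₀ / 6.5424 = 118 / 6.5424 = 18.0362 t.

final mass ≈ 18.0 t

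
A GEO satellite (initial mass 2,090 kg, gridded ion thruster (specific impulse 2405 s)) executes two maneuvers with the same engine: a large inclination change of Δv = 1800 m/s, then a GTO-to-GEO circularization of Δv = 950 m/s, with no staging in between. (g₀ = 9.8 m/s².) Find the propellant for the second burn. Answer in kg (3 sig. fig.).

propellant for the second burn ≈ 76.5 kg

v_e = Isp · g₀ = 2405 × 9.8 = 23569.0 m/s.
After the first burn: m = 2090 × exp(−1800/23569.0) = 2090 × 0.92647 = 1,936.32 kg.
After the second burn: m = 1,936.32 × exp(−950/23569.0) = 1,936.32 × 0.96049 = 1,859.82 kg.
Second-burn propellant = 1,936.32 − 1,859.82 = 76.5 kg.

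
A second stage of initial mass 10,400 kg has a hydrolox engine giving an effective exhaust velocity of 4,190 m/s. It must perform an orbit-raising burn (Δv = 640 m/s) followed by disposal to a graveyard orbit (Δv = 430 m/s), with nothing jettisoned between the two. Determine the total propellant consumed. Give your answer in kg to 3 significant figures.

total propellant consumed ≈ 2340 kg

After the first burn: m = 10400 × exp(−640/4190.0) = 10400 × 0.85835 = 8,926.84 kg.
After the second burn: m = 8,926.84 × exp(−430/4190.0) = 8,926.84 × 0.90247 = 8,056.21 kg.
Total propellant = m₀ − m_final = 10400 − 8,056.21 = 2,343.79 kg.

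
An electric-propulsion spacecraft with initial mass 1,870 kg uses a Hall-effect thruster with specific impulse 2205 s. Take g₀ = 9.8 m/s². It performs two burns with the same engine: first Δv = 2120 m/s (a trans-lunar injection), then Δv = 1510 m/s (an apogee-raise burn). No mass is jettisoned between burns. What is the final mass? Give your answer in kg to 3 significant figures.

v_e = Isp · g₀ = 2205 × 9.8 = 21609.0 m/s.
After the first burn: m = 1870 × exp(−2120/21609.0) = 1870 × 0.90655 = 1,695.25 kg.
After the second burn: m = 1,695.25 × exp(−1510/21609.0) = 1,695.25 × 0.93251 = 1,580.84 kg.

final mass ≈ 1580 kg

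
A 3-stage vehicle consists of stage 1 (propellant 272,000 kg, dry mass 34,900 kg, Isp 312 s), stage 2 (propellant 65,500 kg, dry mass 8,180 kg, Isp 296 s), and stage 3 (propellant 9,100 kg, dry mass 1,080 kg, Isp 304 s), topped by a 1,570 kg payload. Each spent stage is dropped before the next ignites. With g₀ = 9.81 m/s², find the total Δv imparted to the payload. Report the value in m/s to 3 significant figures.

Ignition mass of stage 1 = 272,000+34,900 + 65,500+8,180 + 9,100+1,080 + 1,570 = 392,330 kg.
Stage 1: m₀ = 392,330 kg, m_f = 392,330 − 272,000 = 120,330 kg; Δv = 312×9.81×ln(3.26) = 3060.7×1.1819 ≈ 3617 m/s.
Stage 2: m₀ = 85,430 kg, m_f = 85,430 − 65,500 = 19,930 kg; Δv = 296×9.81×ln(4.287) = 2903.8×1.4555 ≈ 4226 m/s.
Stage 3: m₀ = 11,750 kg, m_f = 11,750 − 9,100 = 2,650 kg; Δv = 304×9.81×ln(4.434) = 2982.2×1.4893 ≈ 4441 m/s.
Total Δv = 3617 + 4226 + 4441 = 12284 m/s.

Δv ≈ 12300 m/s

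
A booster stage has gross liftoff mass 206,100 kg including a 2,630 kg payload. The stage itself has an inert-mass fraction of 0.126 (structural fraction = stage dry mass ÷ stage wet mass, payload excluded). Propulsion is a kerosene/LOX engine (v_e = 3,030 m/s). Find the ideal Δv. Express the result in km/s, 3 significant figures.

Stage wet mass = m₀ − payload = 206,100 − 2,630 = 203,470 kg.
Stage dry mass = ε × stage wet mass = 0.126 × 203,470 = 25,637.2 kg.
Burnout mass m_f = stage dry + payload = 25,637.2 + 2,630 = 28,267.2 kg.
From the ideal rocket equation, Δv = v_e · ln(206,100/28,267.2) = 3030.0 × ln(7.291) = 3030.0 × 1.9867 ≈ 6020 m/s.

Δv ≈ 6.02 km/s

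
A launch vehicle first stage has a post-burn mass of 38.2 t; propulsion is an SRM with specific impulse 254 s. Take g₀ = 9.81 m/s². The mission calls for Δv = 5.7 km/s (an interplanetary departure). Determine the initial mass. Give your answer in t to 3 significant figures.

v_e = Isp · g₀ = 254 × 9.81 = 2491.7 m/s.
By the Tsiolkovsky rocket equation, m₀/m_f = exp(Δv / v_e) = exp(5700 / 2491.7) = exp(2.2876) = 9.8509.
m₀ = m_f × 9.8509 = 38.2 × 9.8509 = 376.304 t.

initial mass ≈ 376 t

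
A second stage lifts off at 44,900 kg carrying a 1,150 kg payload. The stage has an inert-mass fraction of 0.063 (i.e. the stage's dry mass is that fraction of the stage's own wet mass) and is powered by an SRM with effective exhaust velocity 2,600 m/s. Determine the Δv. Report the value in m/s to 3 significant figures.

Δv ≈ 6350 m/s

Stage wet mass = m₀ − payload = 44,900 − 1,150 = 43,750 kg.
Stage dry mass = ε × stage wet mass = 0.063 × 43,750 = 2,756.25 kg.
Burnout mass m_f = stage dry + payload = 2,756.25 + 1,150 = 3,906.25 kg.
By the Tsiolkovsky rocket equation, Δv = v_e · ln(44,900/3,906.25) = 2600.0 × ln(11.49) = 2600.0 × 2.4419 ≈ 6349 m/s.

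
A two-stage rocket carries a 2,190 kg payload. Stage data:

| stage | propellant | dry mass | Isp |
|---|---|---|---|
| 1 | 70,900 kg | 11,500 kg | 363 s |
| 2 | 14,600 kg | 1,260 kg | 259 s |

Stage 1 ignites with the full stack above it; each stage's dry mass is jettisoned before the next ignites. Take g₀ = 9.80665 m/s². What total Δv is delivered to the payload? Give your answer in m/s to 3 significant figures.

Δv ≈ 8560 m/s

Ignition mass of stage 1 = 70,900+11,500 + 14,600+1,260 + 2,190 = 100,450 kg.
Stage 1: m₀ = 100,450 kg, m_f = 100,450 − 70,900 = 29,550 kg; Δv = 363×9.80665×ln(3.399) = 3559.8×1.2236 ≈ 4356 m/s.
Stage 2: m₀ = 18,050 kg, m_f = 18,050 − 14,600 = 3,450 kg; Δv = 259×9.80665×ln(5.232) = 2539.9×1.6548 ≈ 4203 m/s.
Total Δv = 4356 + 4203 = 8559 m/s.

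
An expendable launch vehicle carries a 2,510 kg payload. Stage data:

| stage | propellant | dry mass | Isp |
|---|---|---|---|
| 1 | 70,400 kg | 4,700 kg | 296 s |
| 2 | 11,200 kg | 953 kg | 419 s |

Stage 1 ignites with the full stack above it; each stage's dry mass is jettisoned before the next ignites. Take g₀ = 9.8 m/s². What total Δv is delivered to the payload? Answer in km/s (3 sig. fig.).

Δv ≈ 10.4 km/s

Ignition mass of stage 1 = 70,400+4,700 + 11,200+953 + 2,510 = 89,763 kg.
Stage 1: m₀ = 89,763 kg, m_f = 89,763 − 70,400 = 19,363 kg; Δv = 296×9.8×ln(4.636) = 2900.8×1.5338 ≈ 4449 m/s.
Stage 2: m₀ = 14,663 kg, m_f = 14,663 − 11,200 = 3,463 kg; Δv = 419×9.8×ln(4.234) = 4106.2×1.4432 ≈ 5926 m/s.
Total Δv = 4449 + 5926 = 10375 m/s.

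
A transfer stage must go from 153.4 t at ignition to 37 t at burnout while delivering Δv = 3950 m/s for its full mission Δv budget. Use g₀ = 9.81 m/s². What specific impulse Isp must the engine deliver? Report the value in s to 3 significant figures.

ln(m₀/m_f) = ln(153400/37000) = ln(4.146) = 1.4221.
v_e = Δv / ln(m₀/m_f) = 3950 / 1.4221 = 2777.5 m/s.
Isp = v_e / g₀ = 2777.5 / 9.81 = 283.1 s.

Isp ≈ 283 s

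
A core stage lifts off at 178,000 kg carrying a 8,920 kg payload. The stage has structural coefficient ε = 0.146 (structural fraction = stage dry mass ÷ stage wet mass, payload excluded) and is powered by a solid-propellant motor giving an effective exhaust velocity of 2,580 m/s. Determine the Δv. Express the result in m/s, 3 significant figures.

Stage wet mass = m₀ − payload = 178,000 − 8,920 = 169,080 kg.
Stage dry mass = ε × stage wet mass = 0.146 × 169,080 = 24,685.7 kg.
Burnout mass m_f = stage dry + payload = 24,685.7 + 8,920 = 33,605.7 kg.
Rocket equation: Δv = v_e · ln(178,000/33,605.7) = 2580.0 × ln(5.297) = 2580.0 × 1.6671 ≈ 4301 m/s.

Δv ≈ 4300 m/s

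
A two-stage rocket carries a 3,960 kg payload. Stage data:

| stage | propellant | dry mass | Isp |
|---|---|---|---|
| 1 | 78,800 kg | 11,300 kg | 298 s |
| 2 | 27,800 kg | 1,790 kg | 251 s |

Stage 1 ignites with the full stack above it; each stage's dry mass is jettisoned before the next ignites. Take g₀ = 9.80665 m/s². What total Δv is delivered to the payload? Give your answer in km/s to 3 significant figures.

Ignition mass of stage 1 = 78,800+11,300 + 27,800+1,790 + 3,960 = 123,650 kg.
Stage 1: m₀ = 123,650 kg, m_f = 123,650 − 78,800 = 44,850 kg; Δv = 298×9.80665×ln(2.757) = 2922.4×1.0141 ≈ 2964 m/s.
Stage 2: m₀ = 33,550 kg, m_f = 33,550 − 27,800 = 5,750 kg; Δv = 251×9.80665×ln(5.835) = 2461.5×1.7638 ≈ 4342 m/s.
Total Δv = 2964 + 4342 = 7306 m/s.

Δv ≈ 7.31 km/s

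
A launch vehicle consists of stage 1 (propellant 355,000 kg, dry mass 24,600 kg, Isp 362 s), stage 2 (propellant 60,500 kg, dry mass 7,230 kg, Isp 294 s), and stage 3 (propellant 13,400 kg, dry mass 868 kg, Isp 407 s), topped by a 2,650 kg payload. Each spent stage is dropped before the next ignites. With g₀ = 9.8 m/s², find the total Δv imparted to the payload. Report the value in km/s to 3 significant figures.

Δv ≈ 15.0 km/s

Ignition mass of stage 1 = 355,000+24,600 + 60,500+7,230 + 13,400+868 + 2,650 = 464,248 kg.
Stage 1: m₀ = 464,248 kg, m_f = 464,248 − 355,000 = 109,248 kg; Δv = 362×9.8×ln(4.249) = 3547.6×1.4468 ≈ 5133 m/s.
Stage 2: m₀ = 84,648 kg, m_f = 84,648 − 60,500 = 24,148 kg; Δv = 294×9.8×ln(3.505) = 2881.2×1.2543 ≈ 3614 m/s.
Stage 3: m₀ = 16,918 kg, m_f = 16,918 − 13,400 = 3,518 kg; Δv = 407×9.8×ln(4.809) = 3988.6×1.5705 ≈ 6264 m/s.
Total Δv = 5133 + 3614 + 6264 = 15011 m/s.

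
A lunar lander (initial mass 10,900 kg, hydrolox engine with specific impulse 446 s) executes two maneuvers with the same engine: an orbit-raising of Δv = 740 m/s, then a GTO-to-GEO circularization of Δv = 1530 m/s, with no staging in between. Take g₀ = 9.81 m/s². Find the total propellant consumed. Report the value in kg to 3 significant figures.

total propellant consumed ≈ 4410 kg

v_e = Isp · g₀ = 446 × 9.81 = 4375.3 m/s.
After the first burn: m = 10900 × exp(−740/4375.3) = 10900 × 0.84440 = 9,203.96 kg.
After the second burn: m = 9,203.96 × exp(−1530/4375.3) = 9,203.96 × 0.70490 = 6,487.87 kg.
Total propellant = m₀ − m_final = 10900 − 6,487.87 = 4,412.13 kg.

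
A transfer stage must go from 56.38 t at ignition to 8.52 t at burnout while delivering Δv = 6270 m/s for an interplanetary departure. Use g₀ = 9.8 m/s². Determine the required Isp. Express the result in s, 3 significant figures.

Isp ≈ 339 s

ln(m₀/m_f) = ln(56380/8520) = ln(6.617) = 1.8897.
Rocket equation: v_e = Δv / ln(m₀/m_f) = 6270 / 1.8897 = 3318.0 m/s.
Isp = v_e / g₀ = 3318.0 / 9.8 = 338.6 s.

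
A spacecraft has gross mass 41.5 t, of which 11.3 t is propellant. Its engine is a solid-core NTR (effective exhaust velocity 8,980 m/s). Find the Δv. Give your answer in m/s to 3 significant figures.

m_f = m₀ − m_prop = 41.5 − 11.3 = 30.2 t.
From the ideal rocket equation, Δv = v_e · ln(m₀/m_f) = 8980.0 × ln(1.374) = 8980.0 × 0.3179 ≈ 2854.3 m/s.

Δv ≈ 2850 m/s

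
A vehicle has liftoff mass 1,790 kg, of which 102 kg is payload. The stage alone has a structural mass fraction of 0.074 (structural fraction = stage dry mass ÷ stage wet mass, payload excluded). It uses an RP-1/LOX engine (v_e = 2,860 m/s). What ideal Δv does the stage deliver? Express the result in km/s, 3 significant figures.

Δv ≈ 5.91 km/s

Stage wet mass = m₀ − payload = 1,790 − 102 = 1,688 kg.
Stage dry mass = ε × stage wet mass = 0.074 × 1,688 = 124.912 kg.
Burnout mass m_f = stage dry + payload = 124.912 + 102 = 226.912 kg.
Δv = v_e · ln(1,790/226.912) = 2860.0 × ln(7.889) = 2860.0 × 2.0654 ≈ 5907 m/s.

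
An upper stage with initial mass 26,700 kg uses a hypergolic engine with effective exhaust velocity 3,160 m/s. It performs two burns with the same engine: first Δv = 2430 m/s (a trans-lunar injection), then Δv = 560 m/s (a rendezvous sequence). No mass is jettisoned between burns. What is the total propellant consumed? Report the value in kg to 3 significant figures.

total propellant consumed ≈ 16300 kg

After the first burn: m = 26700 × exp(−2430/3160.0) = 26700 × 0.46348 = 12,374.9 kg.
After the second burn: m = 12,374.9 × exp(−560/3160.0) = 12,374.9 × 0.83760 = 10,365.2 kg.
Total propellant = m₀ − m_final = 26700 − 10,365.2 = 16,334.8 kg.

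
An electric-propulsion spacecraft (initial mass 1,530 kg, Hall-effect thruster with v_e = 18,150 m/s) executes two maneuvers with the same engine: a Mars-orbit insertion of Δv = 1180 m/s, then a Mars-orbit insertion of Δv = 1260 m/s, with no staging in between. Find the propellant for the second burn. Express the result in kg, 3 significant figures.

propellant for the second burn ≈ 96.2 kg

After the first burn: m = 1530 × exp(−1180/18150.0) = 1530 × 0.93705 = 1,433.69 kg.
After the second burn: m = 1,433.69 × exp(−1260/18150.0) = 1,433.69 × 0.93293 = 1,337.53 kg.
Second-burn propellant = 1,433.69 − 1,337.53 = 96.16 kg.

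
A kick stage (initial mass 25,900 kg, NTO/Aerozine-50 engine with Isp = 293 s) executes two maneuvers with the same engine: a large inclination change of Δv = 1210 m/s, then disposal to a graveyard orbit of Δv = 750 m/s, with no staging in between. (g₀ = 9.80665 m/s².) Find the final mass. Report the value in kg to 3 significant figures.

final mass ≈ 13100 kg

v_e = Isp · g₀ = 293 × 9.80665 = 2873.3 m/s.
After the first burn: m = 25900 × exp(−1210/2873.3) = 25900 × 0.65632 = 16,998.7 kg.
After the second burn: m = 16,998.7 × exp(−750/2873.3) = 16,998.7 × 0.77027 = 13,093.6 kg.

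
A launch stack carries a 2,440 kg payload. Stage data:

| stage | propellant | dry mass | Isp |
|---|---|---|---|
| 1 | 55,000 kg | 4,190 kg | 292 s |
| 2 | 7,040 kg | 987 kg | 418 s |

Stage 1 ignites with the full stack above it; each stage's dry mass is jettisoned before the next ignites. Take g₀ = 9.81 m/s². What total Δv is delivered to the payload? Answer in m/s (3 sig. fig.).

Ignition mass of stage 1 = 55,000+4,190 + 7,040+987 + 2,440 = 69,657 kg.
Stage 1: m₀ = 69,657 kg, m_f = 69,657 − 55,000 = 14,657 kg; Δv = 292×9.81×ln(4.752) = 2864.5×1.5587 ≈ 4465 m/s.
Stage 2: m₀ = 10,467 kg, m_f = 10,467 − 7,040 = 3,427 kg; Δv = 418×9.81×ln(3.054) = 4100.6×1.1165 ≈ 4578 m/s.
Total Δv = 4465 + 4578 = 9043 m/s.

Δv ≈ 9040 m/s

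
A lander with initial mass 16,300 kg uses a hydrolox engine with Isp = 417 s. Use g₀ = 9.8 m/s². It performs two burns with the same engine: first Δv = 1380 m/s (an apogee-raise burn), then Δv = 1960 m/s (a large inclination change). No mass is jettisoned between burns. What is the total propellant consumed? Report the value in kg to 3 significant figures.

total propellant consumed ≈ 9100 kg

v_e = Isp · g₀ = 417 × 9.8 = 4086.6 m/s.
After the first burn: m = 16300 × exp(−1380/4086.6) = 16300 × 0.71342 = 11,628.7 kg.
After the second burn: m = 11,628.7 × exp(−1960/4086.6) = 11,628.7 × 0.61902 = 7,198.4 kg.
Total propellant = m₀ − m_final = 16300 − 7,198.4 = 9,101.6 kg.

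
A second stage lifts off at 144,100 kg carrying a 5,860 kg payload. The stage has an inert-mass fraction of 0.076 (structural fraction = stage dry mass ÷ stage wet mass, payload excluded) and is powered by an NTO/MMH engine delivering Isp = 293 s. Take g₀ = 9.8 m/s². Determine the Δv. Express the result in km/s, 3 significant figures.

Δv ≈ 6.25 km/s

Stage wet mass = m₀ − payload = 144,100 − 5,860 = 138,240 kg.
Stage dry mass = ε × stage wet mass = 0.076 × 138,240 = 10,506.2 kg.
Burnout mass m_f = stage dry + payload = 10,506.2 + 5,860 = 16,366.2 kg.
v_e = Isp · g₀ = 293 × 9.8 = 2871.4 m/s.
By the Tsiolkovsky rocket equation, Δv = v_e · ln(144,100/16,366.2) = 2871.4 × ln(8.805) = 2871.4 × 2.1753 ≈ 6246 m/s.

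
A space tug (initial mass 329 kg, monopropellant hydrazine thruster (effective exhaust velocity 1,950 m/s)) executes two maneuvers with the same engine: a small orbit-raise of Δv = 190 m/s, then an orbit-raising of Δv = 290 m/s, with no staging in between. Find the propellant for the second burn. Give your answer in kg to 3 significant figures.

After the first burn: m = 329 × exp(−190/1950.0) = 329 × 0.90716 = 298.456 kg.
After the second burn: m = 298.456 × exp(−290/1950.0) = 298.456 × 0.86181 = 257.212 kg.
Second-burn propellant = 298.456 − 257.212 = 41.244 kg.

propellant for the second burn ≈ 41.2 kg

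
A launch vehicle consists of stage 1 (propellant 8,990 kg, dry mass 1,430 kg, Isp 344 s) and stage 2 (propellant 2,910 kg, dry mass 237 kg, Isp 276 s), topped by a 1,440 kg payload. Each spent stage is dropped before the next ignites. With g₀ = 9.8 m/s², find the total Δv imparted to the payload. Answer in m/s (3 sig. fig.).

Ignition mass of stage 1 = 8,990+1,430 + 2,910+237 + 1,440 = 15,007 kg.
Stage 1: m₀ = 15,007 kg, m_f = 15,007 − 8,990 = 6,017 kg; Δv = 344×9.8×ln(2.494) = 3371.2×0.9139 ≈ 3081 m/s.
Stage 2: m₀ = 4,587 kg, m_f = 4,587 − 2,910 = 1,677 kg; Δv = 276×9.8×ln(2.735) = 2704.8×1.0062 ≈ 2722 m/s.
Total Δv = 3081 + 2722 = 5803 m/s.

Δv ≈ 5800 m/s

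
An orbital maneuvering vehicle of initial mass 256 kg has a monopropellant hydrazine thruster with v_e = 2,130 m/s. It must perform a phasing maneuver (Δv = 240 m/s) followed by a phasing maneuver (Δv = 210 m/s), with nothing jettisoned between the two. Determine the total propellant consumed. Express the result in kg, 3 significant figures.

total propellant consumed ≈ 48.8 kg

After the first burn: m = 256 × exp(−240/2130.0) = 256 × 0.89344 = 228.721 kg.
After the second burn: m = 228.721 × exp(−210/2130.0) = 228.721 × 0.90611 = 207.246 kg.
Total propellant = m₀ − m_final = 256 − 207.246 = 48.754 kg.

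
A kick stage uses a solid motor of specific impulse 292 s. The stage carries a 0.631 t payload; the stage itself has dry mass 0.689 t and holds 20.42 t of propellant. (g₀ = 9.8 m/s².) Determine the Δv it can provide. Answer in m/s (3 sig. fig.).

Δv ≈ 8020 m/s

v_e = Isp · g₀ = 292 × 9.8 = 2861.6 m/s.
m₀ = payload + dry + propellant = 0.631 + 0.689 + 20.42 = 21.74 t.
m_f = payload + dry = 0.631 + 0.689 = 1.32 t.
Δv = v_e · ln(m₀/m_f) = 2861.6 × ln(16.47) = 2861.6 × 2.8015 ≈ 8016.8 m/s.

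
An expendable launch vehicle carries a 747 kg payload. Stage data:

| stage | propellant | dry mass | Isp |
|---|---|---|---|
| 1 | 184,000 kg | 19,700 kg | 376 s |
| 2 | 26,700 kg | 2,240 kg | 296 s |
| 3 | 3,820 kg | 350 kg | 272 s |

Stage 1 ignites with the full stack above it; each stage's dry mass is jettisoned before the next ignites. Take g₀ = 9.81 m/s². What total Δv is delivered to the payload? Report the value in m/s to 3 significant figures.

Ignition mass of stage 1 = 184,000+19,700 + 26,700+2,240 + 3,820+350 + 747 = 237,557 kg.
Stage 1: m₀ = 237,557 kg, m_f = 237,557 − 184,000 = 53,557 kg; Δv = 376×9.81×ln(4.436) = 3688.6×1.4897 ≈ 5495 m/s.
Stage 2: m₀ = 33,857 kg, m_f = 33,857 − 26,700 = 7,157 kg; Δv = 296×9.81×ln(4.731) = 2903.8×1.5541 ≈ 4513 m/s.
Stage 3: m₀ = 4,917 kg, m_f = 4,917 − 3,820 = 1,097 kg; Δv = 272×9.81×ln(4.482) = 2668.3×1.5001 ≈ 4003 m/s.
Total Δv = 5495 + 4513 + 4003 = 14011 m/s.

Δv ≈ 14000 m/s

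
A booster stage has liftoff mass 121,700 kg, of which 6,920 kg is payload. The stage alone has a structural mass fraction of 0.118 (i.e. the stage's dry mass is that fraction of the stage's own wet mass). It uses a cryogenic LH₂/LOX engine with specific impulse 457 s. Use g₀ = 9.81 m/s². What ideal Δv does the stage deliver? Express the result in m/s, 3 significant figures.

Δv ≈ 7990 m/s

Stage wet mass = m₀ − payload = 121,700 − 6,920 = 114,780 kg.
Stage dry mass = ε × stage wet mass = 0.118 × 114,780 = 13,544 kg.
Burnout mass m_f = stage dry + payload = 13,544 + 6,920 = 20,464 kg.
v_e = Isp · g₀ = 457 × 9.81 = 4483.2 m/s.
By the Tsiolkovsky rocket equation, Δv = v_e · ln(121,700/20,464) = 4483.2 × ln(5.947) = 4483.2 × 1.7829 ≈ 7993 m/s.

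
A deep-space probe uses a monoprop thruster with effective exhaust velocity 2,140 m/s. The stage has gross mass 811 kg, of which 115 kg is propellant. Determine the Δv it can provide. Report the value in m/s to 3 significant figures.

m_f = m₀ − m_prop = 811 − 115 = 696 kg.
Using Δv = v_e ln(m₀/m_f): Δv = v_e · ln(m₀/m_f) = 2140.0 × ln(1.165) = 2140.0 × 0.1529 ≈ 327.2 m/s.

Δv ≈ 327 m/s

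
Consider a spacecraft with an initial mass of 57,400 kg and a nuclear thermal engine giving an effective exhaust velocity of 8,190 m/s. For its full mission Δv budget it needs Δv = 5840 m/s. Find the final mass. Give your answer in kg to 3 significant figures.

final mass ≈ 28100 kg

From the ideal rocket equation, m₀/m_f = exp(Δv / v_e) = exp(5840 / 8190.0) = exp(0.7131) = 2.0402.
m_f = m₀ / 2.0402 = 57,400 / 2.0402 = 28,134.5 kg.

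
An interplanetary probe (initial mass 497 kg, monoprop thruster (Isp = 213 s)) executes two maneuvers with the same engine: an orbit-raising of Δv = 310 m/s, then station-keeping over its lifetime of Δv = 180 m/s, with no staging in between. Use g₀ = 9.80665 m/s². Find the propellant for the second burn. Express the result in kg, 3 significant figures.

propellant for the second burn ≈ 35.4 kg

v_e = Isp · g₀ = 213 × 9.80665 = 2088.8 m/s.
After the first burn: m = 497 × exp(−310/2088.8) = 497 × 0.86208 = 428.454 kg.
After the second burn: m = 428.454 × exp(−180/2088.8) = 428.454 × 0.91744 = 393.081 kg.
Second-burn propellant = 428.454 − 393.081 = 35.373 kg.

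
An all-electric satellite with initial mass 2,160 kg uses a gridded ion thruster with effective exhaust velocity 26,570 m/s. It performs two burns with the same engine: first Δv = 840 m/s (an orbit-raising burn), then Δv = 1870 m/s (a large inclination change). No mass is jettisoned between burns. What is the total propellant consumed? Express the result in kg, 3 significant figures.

total propellant consumed ≈ 209 kg

After the first burn: m = 2160 × exp(−840/26570.0) = 2160 × 0.96888 = 2,092.78 kg.
After the second burn: m = 2,092.78 × exp(−1870/26570.0) = 2,092.78 × 0.93204 = 1,950.55 kg.
Total propellant = m₀ − m_final = 2160 − 1,950.55 = 209.45 kg.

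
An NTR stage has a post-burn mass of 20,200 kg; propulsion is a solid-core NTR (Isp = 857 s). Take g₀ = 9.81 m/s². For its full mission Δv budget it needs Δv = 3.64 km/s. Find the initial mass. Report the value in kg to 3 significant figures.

v_e = Isp · g₀ = 857 × 9.81 = 8407.2 m/s.
m₀/m_f = exp(Δv / v_e) = exp(3640 / 8407.2) = exp(0.4330) = 1.5418.
m₀ = m_f × 1.5418 = 20,200 × 1.5418 = 31,144.4 kg.

initial mass ≈ 31100 kg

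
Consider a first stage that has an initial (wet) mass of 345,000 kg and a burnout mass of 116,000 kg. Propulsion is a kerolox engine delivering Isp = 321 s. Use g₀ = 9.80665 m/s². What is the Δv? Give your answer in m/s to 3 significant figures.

Δv ≈ 3430 m/s

v_e = Isp · g₀ = 321 × 9.80665 = 3147.9 m/s.
Using Δv = v_e ln(m₀/m_f): Δv = v_e · ln(m₀/m_f) = 3147.9 × ln(2.974) = 3147.9 × 1.0900 ≈ 3431.1 m/s.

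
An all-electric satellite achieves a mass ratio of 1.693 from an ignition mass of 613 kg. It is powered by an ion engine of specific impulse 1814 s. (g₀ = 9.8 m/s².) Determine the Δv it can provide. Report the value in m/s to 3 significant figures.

Δv ≈ 9360 m/s

v_e = Isp · g₀ = 1814 × 9.8 = 17777.2 m/s.
Δv = v_e · ln(1.693) = 17777.2 × 0.5265 ≈ 9359.7 m/s.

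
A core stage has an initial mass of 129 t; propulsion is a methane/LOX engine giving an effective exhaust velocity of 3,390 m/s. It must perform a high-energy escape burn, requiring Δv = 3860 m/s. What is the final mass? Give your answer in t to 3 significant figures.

m₀/m_f = exp(Δv / v_e) = exp(3860 / 3390.0) = exp(1.1386) = 3.1225.
m_f = m₀ / 3.1225 = 129 / 3.1225 = 41.3131 t.

final mass ≈ 41.3 t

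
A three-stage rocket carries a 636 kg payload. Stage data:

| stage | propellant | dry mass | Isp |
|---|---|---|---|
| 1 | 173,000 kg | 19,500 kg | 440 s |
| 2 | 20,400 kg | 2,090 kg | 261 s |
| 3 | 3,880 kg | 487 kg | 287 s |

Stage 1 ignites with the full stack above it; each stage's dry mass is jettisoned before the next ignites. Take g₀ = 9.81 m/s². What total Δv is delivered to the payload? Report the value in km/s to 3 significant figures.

Δv ≈ 14.3 km/s

Ignition mass of stage 1 = 173,000+19,500 + 20,400+2,090 + 3,880+487 + 636 = 219,993 kg.
Stage 1: m₀ = 219,993 kg, m_f = 219,993 − 173,000 = 46,993 kg; Δv = 440×9.81×ln(4.681) = 4316.4×1.5436 ≈ 6663 m/s.
Stage 2: m₀ = 27,493 kg, m_f = 27,493 − 20,400 = 7,093 kg; Δv = 261×9.81×ln(3.876) = 2560.4×1.3548 ≈ 3469 m/s.
Stage 3: m₀ = 5,003 kg, m_f = 5,003 − 3,880 = 1,123 kg; Δv = 287×9.81×ln(4.455) = 2815.5×1.4940 ≈ 4206 m/s.
Total Δv = 6663 + 3469 + 4206 = 14338 m/s.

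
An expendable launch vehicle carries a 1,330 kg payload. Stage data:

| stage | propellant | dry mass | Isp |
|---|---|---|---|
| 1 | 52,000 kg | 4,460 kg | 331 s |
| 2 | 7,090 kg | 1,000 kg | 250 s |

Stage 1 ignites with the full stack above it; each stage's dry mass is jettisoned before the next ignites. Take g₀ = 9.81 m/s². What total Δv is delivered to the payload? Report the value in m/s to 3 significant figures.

Δv ≈ 8480 m/s

Ignition mass of stage 1 = 52,000+4,460 + 7,090+1,000 + 1,330 = 65,880 kg.
Stage 1: m₀ = 65,880 kg, m_f = 65,880 − 52,000 = 13,880 kg; Δv = 331×9.81×ln(4.746) = 3247.1×1.5574 ≈ 5057 m/s.
Stage 2: m₀ = 9,420 kg, m_f = 9,420 − 7,090 = 2,330 kg; Δv = 250×9.81×ln(4.043) = 2452.5×1.3970 ≈ 3426 m/s.
Total Δv = 5057 + 3426 = 8483 m/s.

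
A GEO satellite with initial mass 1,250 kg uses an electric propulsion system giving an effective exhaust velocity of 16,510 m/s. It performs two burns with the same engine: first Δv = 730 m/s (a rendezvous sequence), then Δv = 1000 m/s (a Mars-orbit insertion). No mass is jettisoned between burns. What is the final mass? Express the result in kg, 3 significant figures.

After the first burn: m = 1250 × exp(−730/16510.0) = 1250 × 0.95675 = 1,195.94 kg.
After the second burn: m = 1,195.94 × exp(−1000/16510.0) = 1,195.94 × 0.94123 = 1,125.65 kg.

final mass ≈ 1130 kg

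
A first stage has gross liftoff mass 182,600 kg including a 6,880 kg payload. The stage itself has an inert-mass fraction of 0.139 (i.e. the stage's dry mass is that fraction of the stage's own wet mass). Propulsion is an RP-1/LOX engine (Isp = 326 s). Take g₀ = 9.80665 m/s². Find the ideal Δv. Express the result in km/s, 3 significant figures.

Stage wet mass = m₀ − payload = 182,600 − 6,880 = 175,720 kg.
Stage dry mass = ε × stage wet mass = 0.139 × 175,720 = 24,425.1 kg.
Burnout mass m_f = stage dry + payload = 24,425.1 + 6,880 = 31,305.1 kg.
v_e = Isp · g₀ = 326 × 9.80665 = 3197.0 m/s.
Δv = v_e · ln(182,600/31,305.1) = 3197.0 × ln(5.833) = 3197.0 × 1.7635 ≈ 5638 m/s.

Δv ≈ 5.64 km/s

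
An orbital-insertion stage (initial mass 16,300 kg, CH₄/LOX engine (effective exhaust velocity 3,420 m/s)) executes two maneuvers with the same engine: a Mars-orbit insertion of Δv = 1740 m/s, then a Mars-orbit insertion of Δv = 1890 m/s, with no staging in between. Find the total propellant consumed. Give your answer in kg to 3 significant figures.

total propellant consumed ≈ 10700 kg

After the first burn: m = 16300 × exp(−1740/3420.0) = 16300 × 0.60123 = 9,800.05 kg.
After the second burn: m = 9,800.05 × exp(−1890/3420.0) = 9,800.05 × 0.57543 = 5,639.24 kg.
Total propellant = m₀ − m_final = 16300 − 5,639.24 = 10,660.76 kg.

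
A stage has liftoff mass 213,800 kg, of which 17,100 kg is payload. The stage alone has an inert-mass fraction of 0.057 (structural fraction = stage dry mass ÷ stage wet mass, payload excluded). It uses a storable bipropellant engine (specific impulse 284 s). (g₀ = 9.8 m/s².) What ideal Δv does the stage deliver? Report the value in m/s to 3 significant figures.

Stage wet mass = m₀ − payload = 213,800 − 17,100 = 196,700 kg.
Stage dry mass = ε × stage wet mass = 0.057 × 196,700 = 11,211.9 kg.
Burnout mass m_f = stage dry + payload = 11,211.9 + 17,100 = 28,311.9 kg.
v_e = Isp · g₀ = 284 × 9.8 = 2783.2 m/s.
Using Δv = v_e ln(m₀/m_f): Δv = v_e · ln(213,800/28,311.9) = 2783.2 × ln(7.552) = 2783.2 × 2.0218 ≈ 5627 m/s.

Δv ≈ 5630 m/s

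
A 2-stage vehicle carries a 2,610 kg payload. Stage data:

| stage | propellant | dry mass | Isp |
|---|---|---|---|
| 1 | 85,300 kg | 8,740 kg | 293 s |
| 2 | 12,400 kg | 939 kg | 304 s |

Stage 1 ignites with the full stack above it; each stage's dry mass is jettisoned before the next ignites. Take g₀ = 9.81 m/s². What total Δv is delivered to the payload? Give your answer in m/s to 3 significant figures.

Δv ≈ 8780 m/s

Ignition mass of stage 1 = 85,300+8,740 + 12,400+939 + 2,610 = 109,989 kg.
Stage 1: m₀ = 109,989 kg, m_f = 109,989 − 85,300 = 24,689 kg; Δv = 293×9.81×ln(4.455) = 2874.3×1.4940 ≈ 4294 m/s.
Stage 2: m₀ = 15,949 kg, m_f = 15,949 − 12,400 = 3,549 kg; Δv = 304×9.81×ln(4.494) = 2982.2×1.5027 ≈ 4482 m/s.
Total Δv = 4294 + 4482 = 8776 m/s.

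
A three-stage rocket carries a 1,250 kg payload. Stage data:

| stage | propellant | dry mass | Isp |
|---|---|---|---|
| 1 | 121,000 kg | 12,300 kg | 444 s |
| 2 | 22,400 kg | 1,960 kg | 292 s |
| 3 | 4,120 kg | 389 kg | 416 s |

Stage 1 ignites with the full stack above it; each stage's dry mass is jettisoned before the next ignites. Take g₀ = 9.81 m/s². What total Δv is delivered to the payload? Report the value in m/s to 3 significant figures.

Ignition mass of stage 1 = 121,000+12,300 + 22,400+1,960 + 4,120+389 + 1,250 = 163,419 kg.
Stage 1: m₀ = 163,419 kg, m_f = 163,419 − 121,000 = 42,419 kg; Δv = 444×9.81×ln(3.852) = 4355.6×1.3487 ≈ 5875 m/s.
Stage 2: m₀ = 30,119 kg, m_f = 30,119 − 22,400 = 7,719 kg; Δv = 292×9.81×ln(3.902) = 2864.5×1.3615 ≈ 3900 m/s.
Stage 3: m₀ = 5,759 kg, m_f = 5,759 − 4,120 = 1,639 kg; Δv = 416×9.81×ln(3.514) = 4081.0×1.2567 ≈ 5128 m/s.
Total Δv = 5875 + 3900 + 5128 = 14903 m/s.

Δv ≈ 14900 m/s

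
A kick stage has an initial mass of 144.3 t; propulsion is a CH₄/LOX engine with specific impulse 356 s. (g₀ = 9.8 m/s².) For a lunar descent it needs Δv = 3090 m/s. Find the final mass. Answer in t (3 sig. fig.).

v_e = Isp · g₀ = 356 × 9.8 = 3488.8 m/s.
By the Tsiolkovsky rocket equation, m₀/m_f = exp(Δv / v_e) = exp(3090 / 3488.8) = exp(0.8857) = 2.4247.
m_f = m₀ / 2.4247 = 144.3 / 2.4247 = 59.5125 t.

final mass ≈ 59.5 t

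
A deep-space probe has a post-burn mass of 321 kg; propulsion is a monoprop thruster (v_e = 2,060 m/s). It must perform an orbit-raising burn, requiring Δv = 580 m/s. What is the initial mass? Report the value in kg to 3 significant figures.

initial mass ≈ 425 kg

Rocket equation: m₀/m_f = exp(Δv / v_e) = exp(580 / 2060.0) = exp(0.2816) = 1.3252.
m₀ = m_f × 1.3252 = 321 × 1.3252 = 425.389 kg.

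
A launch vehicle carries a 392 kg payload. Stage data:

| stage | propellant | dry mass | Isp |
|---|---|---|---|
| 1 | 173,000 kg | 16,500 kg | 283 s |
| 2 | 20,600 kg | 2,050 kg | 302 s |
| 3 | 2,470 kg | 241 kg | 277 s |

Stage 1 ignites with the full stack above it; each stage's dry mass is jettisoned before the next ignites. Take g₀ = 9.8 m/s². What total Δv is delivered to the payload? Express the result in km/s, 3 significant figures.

Ignition mass of stage 1 = 173,000+16,500 + 20,600+2,050 + 2,470+241 + 392 = 215,253 kg.
Stage 1: m₀ = 215,253 kg, m_f = 215,253 − 173,000 = 42,253 kg; Δv = 283×9.8×ln(5.094) = 2773.4×1.6281 ≈ 4515 m/s.
Stage 2: m₀ = 25,753 kg, m_f = 25,753 − 20,600 = 5,153 kg; Δv = 302×9.8×ln(4.998) = 2959.6×1.6090 ≈ 4762 m/s.
Stage 3: m₀ = 3,103 kg, m_f = 3,103 − 2,470 = 633 kg; Δv = 277×9.8×ln(4.902) = 2714.6×1.5897 ≈ 4315 m/s.
Total Δv = 4515 + 4762 + 4315 = 13592 m/s.

Δv ≈ 13.6 km/s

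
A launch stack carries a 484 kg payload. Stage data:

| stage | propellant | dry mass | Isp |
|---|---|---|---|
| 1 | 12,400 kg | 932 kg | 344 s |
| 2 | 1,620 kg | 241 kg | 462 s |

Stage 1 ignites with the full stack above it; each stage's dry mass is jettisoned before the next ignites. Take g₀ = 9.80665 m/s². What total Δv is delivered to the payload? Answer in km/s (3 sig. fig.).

Δv ≈ 10.6 km/s

Ignition mass of stage 1 = 12,400+932 + 1,620+241 + 484 = 15,677 kg.
Stage 1: m₀ = 15,677 kg, m_f = 15,677 − 12,400 = 3,277 kg; Δv = 344×9.80665×ln(4.784) = 3373.5×1.5653 ≈ 5280 m/s.
Stage 2: m₀ = 2,345 kg, m_f = 2,345 − 1,620 = 725 kg; Δv = 462×9.80665×ln(3.234) = 4530.7×1.1739 ≈ 5318 m/s.
Total Δv = 5280 + 5318 = 10598 m/s.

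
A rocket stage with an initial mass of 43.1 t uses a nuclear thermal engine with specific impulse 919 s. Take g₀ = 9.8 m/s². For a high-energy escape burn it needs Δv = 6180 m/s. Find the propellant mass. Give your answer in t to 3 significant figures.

propellant mass ≈ 21.4 t

v_e = Isp · g₀ = 919 × 9.8 = 9006.2 m/s.
Rocket equation: m₀/m_f = exp(Δv / v_e) = exp(6180 / 9006.2) = exp(0.6862) = 1.9861.
m_f = 43.1 / 1.9861 = 21.7008 t, so propellant = m₀ − m_f = 43.1 − 21.7008 = 21.3992 t.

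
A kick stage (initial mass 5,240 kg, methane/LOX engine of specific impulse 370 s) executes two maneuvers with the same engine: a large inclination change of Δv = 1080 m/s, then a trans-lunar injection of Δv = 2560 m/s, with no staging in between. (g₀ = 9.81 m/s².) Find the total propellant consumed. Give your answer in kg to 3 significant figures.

v_e = Isp · g₀ = 370 × 9.81 = 3629.7 m/s.
After the first burn: m = 5240 × exp(−1080/3629.7) = 5240 × 0.74264 = 3,891.43 kg.
After the second burn: m = 3,891.43 × exp(−2560/3629.7) = 3,891.43 × 0.49396 = 1,922.21 kg.
Total propellant = m₀ − m_final = 5240 − 1,922.21 = 3,317.79 kg.

total propellant consumed ≈ 3320 kg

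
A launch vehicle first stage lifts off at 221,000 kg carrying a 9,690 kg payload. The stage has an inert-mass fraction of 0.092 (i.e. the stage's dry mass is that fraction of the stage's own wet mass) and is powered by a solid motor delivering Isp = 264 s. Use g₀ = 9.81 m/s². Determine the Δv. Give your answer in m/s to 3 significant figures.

Stage wet mass = m₀ − payload = 221,000 − 9,690 = 211,310 kg.
Stage dry mass = ε × stage wet mass = 0.092 × 211,310 = 19,440.5 kg.
Burnout mass m_f = stage dry + payload = 19,440.5 + 9,690 = 29,130.5 kg.
v_e = Isp · g₀ = 264 × 9.81 = 2589.8 m/s.
Rocket equation: Δv = v_e · ln(221,000/29,130.5) = 2589.8 × ln(7.587) = 2589.8 × 2.0264 ≈ 5248 m/s.

Δv ≈ 5250 m/s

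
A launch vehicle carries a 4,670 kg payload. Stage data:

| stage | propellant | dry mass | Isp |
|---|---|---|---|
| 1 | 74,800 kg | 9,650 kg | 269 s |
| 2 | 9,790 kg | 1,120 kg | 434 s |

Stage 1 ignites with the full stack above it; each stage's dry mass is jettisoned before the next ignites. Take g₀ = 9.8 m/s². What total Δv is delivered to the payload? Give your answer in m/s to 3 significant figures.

Ignition mass of stage 1 = 74,800+9,650 + 9,790+1,120 + 4,670 = 100,030 kg.
Stage 1: m₀ = 100,030 kg, m_f = 100,030 − 74,800 = 25,230 kg; Δv = 269×9.8×ln(3.965) = 2636.2×1.3774 ≈ 3631 m/s.
Stage 2: m₀ = 15,580 kg, m_f = 15,580 − 9,790 = 5,790 kg; Δv = 434×9.8×ln(2.691) = 4253.2×0.9899 ≈ 4210 m/s.
Total Δv = 3631 + 4210 = 7841 m/s.

Δv ≈ 7840 m/s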